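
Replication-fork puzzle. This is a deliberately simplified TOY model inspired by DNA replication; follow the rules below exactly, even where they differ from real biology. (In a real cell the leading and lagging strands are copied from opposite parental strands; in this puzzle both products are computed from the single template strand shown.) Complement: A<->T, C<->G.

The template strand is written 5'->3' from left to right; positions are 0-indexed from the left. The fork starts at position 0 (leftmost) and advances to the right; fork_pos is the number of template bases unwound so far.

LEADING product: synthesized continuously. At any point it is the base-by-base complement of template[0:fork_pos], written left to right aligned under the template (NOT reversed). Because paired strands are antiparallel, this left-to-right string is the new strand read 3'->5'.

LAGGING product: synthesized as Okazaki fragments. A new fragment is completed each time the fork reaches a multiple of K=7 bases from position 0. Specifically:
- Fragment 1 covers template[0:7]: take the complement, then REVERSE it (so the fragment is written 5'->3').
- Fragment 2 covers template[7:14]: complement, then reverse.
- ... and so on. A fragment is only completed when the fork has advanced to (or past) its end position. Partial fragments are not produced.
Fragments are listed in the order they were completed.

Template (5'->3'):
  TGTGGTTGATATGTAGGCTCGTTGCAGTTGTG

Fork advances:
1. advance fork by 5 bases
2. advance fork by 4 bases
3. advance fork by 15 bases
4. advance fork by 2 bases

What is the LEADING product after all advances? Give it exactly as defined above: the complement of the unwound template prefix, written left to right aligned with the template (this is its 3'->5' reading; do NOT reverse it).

Step 1: advance 5 -> fork_pos = 0 + 5 = 5.
Step 2: advance 4 -> fork_pos = 5 + 4 = 9.
Step 3: advance 15 -> fork_pos = 9 + 15 = 24.
Step 4: advance 2 -> fork_pos = 24 + 2 = 26.
Unwound prefix: template[0:26] = TGTGGTTGATATGTAGGCTCGTTGCA
Complement it base by base (A<->T, C<->G), keeping left-to-right order:
  [0:5] TGTGG -> ACACC
  [5:10] TTGAT -> AACTA
  [10:15] ATGTA -> TACAT
  [15:20] GGCTC -> CCGAG
  [20:25] GTTGC -> CAACG
  [25:26] A -> T
Concatenate: ACACCAACTATACATCCGAGCAACGT (length 26; written aligned with the template, i.e. 3'->5').

Answer: ACACCAACTATACATCCGAGCAACGT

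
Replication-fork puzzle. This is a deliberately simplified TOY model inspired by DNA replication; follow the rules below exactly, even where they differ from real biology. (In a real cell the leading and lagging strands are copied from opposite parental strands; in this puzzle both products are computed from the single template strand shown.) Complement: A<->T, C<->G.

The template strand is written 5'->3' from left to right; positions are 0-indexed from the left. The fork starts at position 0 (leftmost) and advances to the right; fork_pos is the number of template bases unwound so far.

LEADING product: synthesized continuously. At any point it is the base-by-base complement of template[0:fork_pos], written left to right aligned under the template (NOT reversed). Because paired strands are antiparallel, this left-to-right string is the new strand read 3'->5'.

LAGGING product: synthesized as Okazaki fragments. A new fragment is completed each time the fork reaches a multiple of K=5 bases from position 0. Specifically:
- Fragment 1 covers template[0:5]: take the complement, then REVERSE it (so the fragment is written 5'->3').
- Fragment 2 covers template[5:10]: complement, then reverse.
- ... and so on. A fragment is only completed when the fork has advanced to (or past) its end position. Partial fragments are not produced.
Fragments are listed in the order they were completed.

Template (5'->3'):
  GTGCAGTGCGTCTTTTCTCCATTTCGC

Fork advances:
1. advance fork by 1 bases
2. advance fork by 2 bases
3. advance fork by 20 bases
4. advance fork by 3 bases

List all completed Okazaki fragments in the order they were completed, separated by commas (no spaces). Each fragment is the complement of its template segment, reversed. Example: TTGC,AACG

Step 1: advance 1 -> fork_pos = 0 + 1 = 1. Next multiple of 5 is 5 (not reached); still 0 fragment(s).
Step 2: advance 2 -> fork_pos = 1 + 2 = 3. Next multiple of 5 is 5 (not reached); still 0 fragment(s).
Step 3: advance 20 -> fork_pos = 3 + 20 = 23. Reached multiple(s) of 5: 5, 10, 15, 20 -> fragments 1-4 completed (4 total).
Step 4: advance 3 -> fork_pos = 23 + 3 = 26. Reached multiple(s) of 5: 25 -> fragment 5 completed (5 total).
Final fork_pos = 26, so 5 fragment(s) are complete. Build each: template segment -> complement -> reverse.
Fragment 1: template[0:5] = GTGCA -> complement CACGT -> reversed TGCAC
Fragment 2: template[5:10] = GTGCG -> complement CACGC -> reversed CGCAC
Fragment 3: template[10:15] = TCTTT -> complement AGAAA -> reversed AAAGA
Fragment 4: template[15:20] = TCTCC -> complement AGAGG -> reversed GGAGA
Fragment 5: template[20:25] = ATTTC -> complement TAAAG -> reversed GAAAT

Answer: TGCAC,CGCAC,AAAGA,GGAGA,GAAAT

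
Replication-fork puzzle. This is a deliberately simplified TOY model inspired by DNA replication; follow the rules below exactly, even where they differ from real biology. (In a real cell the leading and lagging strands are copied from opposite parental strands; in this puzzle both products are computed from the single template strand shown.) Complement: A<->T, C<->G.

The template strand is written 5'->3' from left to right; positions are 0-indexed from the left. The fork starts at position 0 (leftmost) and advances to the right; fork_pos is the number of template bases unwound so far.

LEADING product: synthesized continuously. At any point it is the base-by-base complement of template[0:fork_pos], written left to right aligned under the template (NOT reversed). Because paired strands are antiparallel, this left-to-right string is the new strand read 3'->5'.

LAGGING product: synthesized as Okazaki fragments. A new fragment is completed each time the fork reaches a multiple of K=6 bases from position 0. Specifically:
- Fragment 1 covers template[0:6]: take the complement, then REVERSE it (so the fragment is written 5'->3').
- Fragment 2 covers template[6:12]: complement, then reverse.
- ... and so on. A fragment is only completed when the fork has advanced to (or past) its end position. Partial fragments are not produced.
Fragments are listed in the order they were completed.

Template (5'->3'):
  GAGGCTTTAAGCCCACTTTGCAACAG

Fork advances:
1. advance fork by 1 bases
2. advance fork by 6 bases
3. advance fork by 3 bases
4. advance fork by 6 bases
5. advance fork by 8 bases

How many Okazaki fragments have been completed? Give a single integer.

Step 1: advance 1 -> fork_pos = 0 + 1 = 1. Next multiple of 6 is 6 (not reached); still 0 fragment(s).
Step 2: advance 6 -> fork_pos = 1 + 6 = 7. Reached multiple(s) of 6: 6 -> fragment 1 completed (1 total).
Step 3: advance 3 -> fork_pos = 7 + 3 = 10. Next multiple of 6 is 12 (not reached); still 1 fragment(s).
Step 4: advance 6 -> fork_pos = 10 + 6 = 16. Reached multiple(s) of 6: 12 -> fragment 2 completed (2 total).
Step 5: advance 8 -> fork_pos = 16 + 8 = 24. Reached multiple(s) of 6: 18, 24 -> fragments 3-4 completed (4 total).
Check: final fork_pos = 24; the multiples of 6 that are <= 24 are 6..24 -> 24 // 6 = 4 completed fragment(s).

Answer: 4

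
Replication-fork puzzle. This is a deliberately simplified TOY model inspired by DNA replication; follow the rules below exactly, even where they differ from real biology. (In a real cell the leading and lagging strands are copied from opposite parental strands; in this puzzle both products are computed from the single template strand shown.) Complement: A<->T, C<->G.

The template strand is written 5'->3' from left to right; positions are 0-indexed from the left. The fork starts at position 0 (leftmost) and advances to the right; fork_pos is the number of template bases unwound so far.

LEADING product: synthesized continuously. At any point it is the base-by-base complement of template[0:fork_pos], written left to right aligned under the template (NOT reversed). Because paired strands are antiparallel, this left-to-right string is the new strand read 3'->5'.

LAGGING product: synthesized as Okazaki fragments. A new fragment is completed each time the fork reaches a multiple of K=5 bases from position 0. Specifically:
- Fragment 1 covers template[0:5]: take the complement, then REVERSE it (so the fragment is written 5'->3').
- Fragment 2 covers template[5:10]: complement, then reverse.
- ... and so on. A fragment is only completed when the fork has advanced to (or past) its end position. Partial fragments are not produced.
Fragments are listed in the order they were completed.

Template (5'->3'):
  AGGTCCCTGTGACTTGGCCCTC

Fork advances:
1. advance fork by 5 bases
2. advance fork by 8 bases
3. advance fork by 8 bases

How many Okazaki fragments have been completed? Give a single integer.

Step 1: advance 5 -> fork_pos = 0 + 5 = 5. Reached multiple(s) of 5: 5 -> fragment 1 completed (1 total).
Step 2: advance 8 -> fork_pos = 5 + 8 = 13. Reached multiple(s) of 5: 10 -> fragment 2 completed (2 total).
Step 3: advance 8 -> fork_pos = 13 + 8 = 21. Reached multiple(s) of 5: 15, 20 -> fragments 3-4 completed (4 total).
Check: final fork_pos = 21; the multiples of 5 that are <= 21 are 5..20 -> 21 // 5 = 4 completed fragment(s).

Answer: 4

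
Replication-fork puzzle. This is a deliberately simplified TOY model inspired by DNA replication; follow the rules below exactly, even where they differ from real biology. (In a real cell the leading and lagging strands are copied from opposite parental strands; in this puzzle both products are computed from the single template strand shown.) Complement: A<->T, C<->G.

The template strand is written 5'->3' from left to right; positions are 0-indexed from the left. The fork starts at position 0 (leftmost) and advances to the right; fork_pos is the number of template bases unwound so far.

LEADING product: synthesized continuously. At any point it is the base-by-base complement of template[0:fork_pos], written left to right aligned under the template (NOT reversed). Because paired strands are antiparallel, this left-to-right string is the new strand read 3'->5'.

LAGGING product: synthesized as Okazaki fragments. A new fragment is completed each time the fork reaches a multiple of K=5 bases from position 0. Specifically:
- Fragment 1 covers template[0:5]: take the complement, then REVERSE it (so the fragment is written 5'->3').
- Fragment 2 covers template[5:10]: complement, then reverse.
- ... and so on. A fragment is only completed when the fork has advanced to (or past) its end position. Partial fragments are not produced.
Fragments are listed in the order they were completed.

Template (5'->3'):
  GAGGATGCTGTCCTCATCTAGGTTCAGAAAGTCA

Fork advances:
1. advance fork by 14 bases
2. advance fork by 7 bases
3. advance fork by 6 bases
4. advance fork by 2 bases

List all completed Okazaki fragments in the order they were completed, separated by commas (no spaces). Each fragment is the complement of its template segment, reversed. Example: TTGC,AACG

Step 1: advance 14 -> fork_pos = 0 + 14 = 14. Reached multiple(s) of 5: 5, 10 -> fragments 1-2 completed (2 total).
Step 2: advance 7 -> fork_pos = 14 + 7 = 21. Reached multiple(s) of 5: 15, 20 -> fragments 3-4 completed (4 total).
Step 3: advance 6 -> fork_pos = 21 + 6 = 27. Reached multiple(s) of 5: 25 -> fragment 5 completed (5 total).
Step 4: advance 2 -> fork_pos = 27 + 2 = 29. Next multiple of 5 is 30 (not reached); still 5 fragment(s).
Final fork_pos = 29, so 5 fragment(s) are complete. Build each: template segment -> complement -> reverse.
Fragment 1: template[0:5] = GAGGA -> complement CTCCT -> reversed TCCTC
Fragment 2: template[5:10] = TGCTG -> complement ACGAC -> reversed CAGCA
Fragment 3: template[10:15] = TCCTC -> complement AGGAG -> reversed GAGGA
Fragment 4: template[15:20] = ATCTA -> complement TAGAT -> reversed TAGAT
Fragment 5: template[20:25] = GGTTC -> complement CCAAG -> reversed GAACC

Answer: TCCTC,CAGCA,GAGGA,TAGAT,GAACC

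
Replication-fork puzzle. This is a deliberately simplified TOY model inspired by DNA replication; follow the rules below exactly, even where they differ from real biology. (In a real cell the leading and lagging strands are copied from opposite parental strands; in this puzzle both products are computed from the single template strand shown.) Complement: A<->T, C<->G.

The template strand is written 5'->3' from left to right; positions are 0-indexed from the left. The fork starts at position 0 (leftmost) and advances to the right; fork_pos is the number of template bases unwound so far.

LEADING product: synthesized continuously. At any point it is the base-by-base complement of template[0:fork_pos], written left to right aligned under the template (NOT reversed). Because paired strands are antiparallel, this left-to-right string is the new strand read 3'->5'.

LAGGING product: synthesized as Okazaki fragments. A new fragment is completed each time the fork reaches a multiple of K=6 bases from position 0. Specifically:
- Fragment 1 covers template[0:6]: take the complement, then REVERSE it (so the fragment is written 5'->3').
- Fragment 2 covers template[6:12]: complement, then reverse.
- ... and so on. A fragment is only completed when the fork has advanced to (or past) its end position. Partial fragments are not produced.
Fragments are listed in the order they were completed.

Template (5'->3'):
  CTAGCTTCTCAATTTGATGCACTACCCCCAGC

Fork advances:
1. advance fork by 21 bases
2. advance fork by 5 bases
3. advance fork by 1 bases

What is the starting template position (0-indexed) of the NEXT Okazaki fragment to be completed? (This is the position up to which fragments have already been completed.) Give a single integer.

Step 1: advance 21 -> fork_pos = 0 + 21 = 21. Reached multiple(s) of 6: 6, 12, 18 -> fragments 1-3 completed (3 total).
Step 2: advance 5 -> fork_pos = 21 + 5 = 26. Reached multiple(s) of 6: 24 -> fragment 4 completed (4 total).
Step 3: advance 1 -> fork_pos = 26 + 1 = 27. Next multiple of 6 is 30 (not reached); still 4 fragment(s).
4 fragment(s) completed, covering template[0:24] (4 x 6 = 24). The next fragment, fragment 5, covers template[24:30], so it starts at position 24.

Answer: 24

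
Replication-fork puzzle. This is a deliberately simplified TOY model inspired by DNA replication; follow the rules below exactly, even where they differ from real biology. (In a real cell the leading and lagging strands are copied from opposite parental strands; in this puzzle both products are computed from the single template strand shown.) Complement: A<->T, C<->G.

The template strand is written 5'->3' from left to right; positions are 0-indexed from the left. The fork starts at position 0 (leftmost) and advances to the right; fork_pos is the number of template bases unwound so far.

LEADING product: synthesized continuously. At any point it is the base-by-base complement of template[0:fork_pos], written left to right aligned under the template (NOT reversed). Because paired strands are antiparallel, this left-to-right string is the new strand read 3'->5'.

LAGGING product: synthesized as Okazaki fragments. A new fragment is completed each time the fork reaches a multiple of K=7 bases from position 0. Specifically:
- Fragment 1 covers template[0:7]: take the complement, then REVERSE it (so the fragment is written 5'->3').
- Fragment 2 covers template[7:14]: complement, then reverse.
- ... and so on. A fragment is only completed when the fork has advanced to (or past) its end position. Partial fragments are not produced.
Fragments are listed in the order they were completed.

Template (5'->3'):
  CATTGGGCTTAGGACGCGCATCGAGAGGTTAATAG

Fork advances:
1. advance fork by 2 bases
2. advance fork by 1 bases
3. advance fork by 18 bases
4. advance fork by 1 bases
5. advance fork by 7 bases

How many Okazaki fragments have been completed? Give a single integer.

Answer: 4

Derivation:
Step 1: advance 2 -> fork_pos = 0 + 2 = 2. Next multiple of 7 is 7 (not reached); still 0 fragment(s).
Step 2: advance 1 -> fork_pos = 2 + 1 = 3. Next multiple of 7 is 7 (not reached); still 0 fragment(s).
Step 3: advance 18 -> fork_pos = 3 + 18 = 21. Reached multiple(s) of 7: 7, 14, 21 -> fragments 1-3 completed (3 total).
Step 4: advance 1 -> fork_pos = 21 + 1 = 22. Next multiple of 7 is 28 (not reached); still 3 fragment(s).
Step 5: advance 7 -> fork_pos = 22 + 7 = 29. Reached multiple(s) of 7: 28 -> fragment 4 completed (4 total).
Check: final fork_pos = 29; the multiples of 7 that are <= 29 are 7..28 -> 29 // 7 = 4 completed fragment(s).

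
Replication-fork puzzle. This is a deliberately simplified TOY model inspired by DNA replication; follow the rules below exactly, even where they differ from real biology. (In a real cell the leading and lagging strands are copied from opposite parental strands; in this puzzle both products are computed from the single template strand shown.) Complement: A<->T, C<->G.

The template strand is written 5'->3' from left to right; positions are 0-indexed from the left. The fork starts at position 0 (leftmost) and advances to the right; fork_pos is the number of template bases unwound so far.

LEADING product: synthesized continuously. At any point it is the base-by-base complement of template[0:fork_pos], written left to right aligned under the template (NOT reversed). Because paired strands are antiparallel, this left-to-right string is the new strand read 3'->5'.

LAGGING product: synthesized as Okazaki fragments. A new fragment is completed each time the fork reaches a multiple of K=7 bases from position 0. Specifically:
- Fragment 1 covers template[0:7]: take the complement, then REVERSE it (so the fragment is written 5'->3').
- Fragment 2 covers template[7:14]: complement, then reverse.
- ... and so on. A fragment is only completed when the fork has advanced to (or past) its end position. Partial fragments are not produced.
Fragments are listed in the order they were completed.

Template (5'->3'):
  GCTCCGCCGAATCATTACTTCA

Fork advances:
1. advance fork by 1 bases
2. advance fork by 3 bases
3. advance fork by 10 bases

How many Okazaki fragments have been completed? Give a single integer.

Answer: 2

Derivation:
Step 1: advance 1 -> fork_pos = 0 + 1 = 1. Next multiple of 7 is 7 (not reached); still 0 fragment(s).
Step 2: advance 3 -> fork_pos = 1 + 3 = 4. Next multiple of 7 is 7 (not reached); still 0 fragment(s).
Step 3: advance 10 -> fork_pos = 4 + 10 = 14. Reached multiple(s) of 7: 7, 14 -> fragments 1-2 completed (2 total).
Check: final fork_pos = 14; the multiples of 7 that are <= 14 are 7..14 -> 14 // 7 = 2 completed fragment(s).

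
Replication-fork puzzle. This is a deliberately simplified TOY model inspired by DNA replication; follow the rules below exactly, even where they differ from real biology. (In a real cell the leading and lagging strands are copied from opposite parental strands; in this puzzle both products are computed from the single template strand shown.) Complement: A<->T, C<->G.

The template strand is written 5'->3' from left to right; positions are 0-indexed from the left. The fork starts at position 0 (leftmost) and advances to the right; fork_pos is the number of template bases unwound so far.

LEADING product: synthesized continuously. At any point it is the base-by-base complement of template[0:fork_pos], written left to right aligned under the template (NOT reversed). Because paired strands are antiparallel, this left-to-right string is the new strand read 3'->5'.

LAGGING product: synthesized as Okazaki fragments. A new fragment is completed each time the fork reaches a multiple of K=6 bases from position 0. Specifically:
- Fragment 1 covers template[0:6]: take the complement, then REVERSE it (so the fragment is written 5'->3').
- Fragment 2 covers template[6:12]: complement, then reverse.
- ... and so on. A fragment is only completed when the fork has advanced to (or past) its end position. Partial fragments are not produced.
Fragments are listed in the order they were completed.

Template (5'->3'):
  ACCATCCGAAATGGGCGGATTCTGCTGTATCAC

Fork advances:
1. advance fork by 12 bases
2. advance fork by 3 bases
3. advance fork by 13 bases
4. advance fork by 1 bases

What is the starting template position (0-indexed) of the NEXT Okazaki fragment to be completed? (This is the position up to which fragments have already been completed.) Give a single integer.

Step 1: advance 12 -> fork_pos = 0 + 12 = 12. Reached multiple(s) of 6: 6, 12 -> fragments 1-2 completed (2 total).
Step 2: advance 3 -> fork_pos = 12 + 3 = 15. Next multiple of 6 is 18 (not reached); still 2 fragment(s).
Step 3: advance 13 -> fork_pos = 15 + 13 = 28. Reached multiple(s) of 6: 18, 24 -> fragments 3-4 completed (4 total).
Step 4: advance 1 -> fork_pos = 28 + 1 = 29. Next multiple of 6 is 30 (not reached); still 4 fragment(s).
4 fragment(s) completed, covering template[0:24] (4 x 6 = 24). The next fragment, fragment 5, covers template[24:30], so it starts at position 24.

Answer: 24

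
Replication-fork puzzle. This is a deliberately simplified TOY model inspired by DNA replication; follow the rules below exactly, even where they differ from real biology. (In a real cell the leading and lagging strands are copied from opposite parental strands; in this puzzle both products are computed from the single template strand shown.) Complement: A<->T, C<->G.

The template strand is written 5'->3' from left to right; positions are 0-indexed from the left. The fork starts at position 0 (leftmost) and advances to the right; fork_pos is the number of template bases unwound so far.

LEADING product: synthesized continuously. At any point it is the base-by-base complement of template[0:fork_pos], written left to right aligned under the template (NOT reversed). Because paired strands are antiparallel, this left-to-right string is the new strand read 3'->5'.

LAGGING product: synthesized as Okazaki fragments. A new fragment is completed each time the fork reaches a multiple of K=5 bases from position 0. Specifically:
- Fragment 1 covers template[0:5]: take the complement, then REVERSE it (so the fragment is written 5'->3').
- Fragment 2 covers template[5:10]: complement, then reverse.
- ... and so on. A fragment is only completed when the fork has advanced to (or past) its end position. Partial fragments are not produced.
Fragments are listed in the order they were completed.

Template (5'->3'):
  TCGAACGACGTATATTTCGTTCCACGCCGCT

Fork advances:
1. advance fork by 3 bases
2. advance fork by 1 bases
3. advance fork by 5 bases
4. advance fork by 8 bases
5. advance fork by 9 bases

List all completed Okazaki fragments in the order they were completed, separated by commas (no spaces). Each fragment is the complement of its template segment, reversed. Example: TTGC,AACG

Answer: TTCGA,CGTCG,ATATA,ACGAA,GTGGA

Derivation:
Step 1: advance 3 -> fork_pos = 0 + 3 = 3. Next multiple of 5 is 5 (not reached); still 0 fragment(s).
Step 2: advance 1 -> fork_pos = 3 + 1 = 4. Next multiple of 5 is 5 (not reached); still 0 fragment(s).
Step 3: advance 5 -> fork_pos = 4 + 5 = 9. Reached multiple(s) of 5: 5 -> fragment 1 completed (1 total).
Step 4: advance 8 -> fork_pos = 9 + 8 = 17. Reached multiple(s) of 5: 10, 15 -> fragments 2-3 completed (3 total).
Step 5: advance 9 -> fork_pos = 17 + 9 = 26. Reached multiple(s) of 5: 20, 25 -> fragments 4-5 completed (5 total).
Final fork_pos = 26, so 5 fragment(s) are complete. Build each: template segment -> complement -> reverse.
Fragment 1: template[0:5] = TCGAA -> complement AGCTT -> reversed TTCGA
Fragment 2: template[5:10] = CGACG -> complement GCTGC -> reversed CGTCG
Fragment 3: template[10:15] = TATAT -> complement ATATA -> reversed ATATA
Fragment 4: template[15:20] = TTCGT -> complement AAGCA -> reversed ACGAA
Fragment 5: template[20:25] = TCCAC -> complement AGGTG -> reversed GTGGA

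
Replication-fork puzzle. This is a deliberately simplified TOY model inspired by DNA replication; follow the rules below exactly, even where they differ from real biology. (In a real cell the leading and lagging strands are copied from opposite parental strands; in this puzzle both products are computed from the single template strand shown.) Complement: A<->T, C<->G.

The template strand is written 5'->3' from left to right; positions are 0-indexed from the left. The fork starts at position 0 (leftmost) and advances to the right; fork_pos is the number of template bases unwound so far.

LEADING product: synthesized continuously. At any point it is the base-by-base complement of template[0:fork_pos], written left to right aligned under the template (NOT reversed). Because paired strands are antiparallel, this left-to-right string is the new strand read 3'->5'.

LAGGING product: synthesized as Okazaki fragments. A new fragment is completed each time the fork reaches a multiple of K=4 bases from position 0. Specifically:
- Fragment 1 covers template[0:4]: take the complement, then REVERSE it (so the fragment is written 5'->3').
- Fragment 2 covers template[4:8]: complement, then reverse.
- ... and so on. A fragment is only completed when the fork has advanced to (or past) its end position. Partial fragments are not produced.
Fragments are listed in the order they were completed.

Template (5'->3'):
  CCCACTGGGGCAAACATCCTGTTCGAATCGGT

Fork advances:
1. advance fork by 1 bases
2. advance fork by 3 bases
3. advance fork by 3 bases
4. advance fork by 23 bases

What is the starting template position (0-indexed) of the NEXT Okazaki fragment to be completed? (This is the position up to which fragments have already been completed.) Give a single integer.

Step 1: advance 1 -> fork_pos = 0 + 1 = 1. Next multiple of 4 is 4 (not reached); still 0 fragment(s).
Step 2: advance 3 -> fork_pos = 1 + 3 = 4. Reached multiple(s) of 4: 4 -> fragment 1 completed (1 total).
Step 3: advance 3 -> fork_pos = 4 + 3 = 7. Next multiple of 4 is 8 (not reached); still 1 fragment(s).
Step 4: advance 23 -> fork_pos = 7 + 23 = 30. Reached multiple(s) of 4: 8, 12, 16, 20, 24, 28 -> fragments 2-7 completed (7 total).
7 fragment(s) completed, covering template[0:28] (7 x 4 = 28). The next fragment, fragment 8, covers template[28:32], so it starts at position 28.

Answer: 28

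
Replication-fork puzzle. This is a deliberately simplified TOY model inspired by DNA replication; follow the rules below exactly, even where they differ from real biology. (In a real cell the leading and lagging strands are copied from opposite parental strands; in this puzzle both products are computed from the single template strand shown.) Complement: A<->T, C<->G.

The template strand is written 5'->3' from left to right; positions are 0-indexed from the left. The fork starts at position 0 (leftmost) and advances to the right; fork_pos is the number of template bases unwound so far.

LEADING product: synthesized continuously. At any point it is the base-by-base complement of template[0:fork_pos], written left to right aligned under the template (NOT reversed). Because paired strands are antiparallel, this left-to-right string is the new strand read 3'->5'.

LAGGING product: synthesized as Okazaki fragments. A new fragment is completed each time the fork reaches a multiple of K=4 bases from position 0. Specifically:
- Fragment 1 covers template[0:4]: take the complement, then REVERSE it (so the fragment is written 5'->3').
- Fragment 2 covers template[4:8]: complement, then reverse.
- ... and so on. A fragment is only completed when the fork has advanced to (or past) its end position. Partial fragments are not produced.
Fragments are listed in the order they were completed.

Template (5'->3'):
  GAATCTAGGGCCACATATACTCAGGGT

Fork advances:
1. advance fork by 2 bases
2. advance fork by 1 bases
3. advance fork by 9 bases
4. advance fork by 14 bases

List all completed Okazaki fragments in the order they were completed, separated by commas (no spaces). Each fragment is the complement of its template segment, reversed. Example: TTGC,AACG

Answer: ATTC,CTAG,GGCC,ATGT,GTAT,CTGA

Derivation:
Step 1: advance 2 -> fork_pos = 0 + 2 = 2. Next multiple of 4 is 4 (not reached); still 0 fragment(s).
Step 2: advance 1 -> fork_pos = 2 + 1 = 3. Next multiple of 4 is 4 (not reached); still 0 fragment(s).
Step 3: advance 9 -> fork_pos = 3 + 9 = 12. Reached multiple(s) of 4: 4, 8, 12 -> fragments 1-3 completed (3 total).
Step 4: advance 14 -> fork_pos = 12 + 14 = 26. Reached multiple(s) of 4: 16, 20, 24 -> fragments 4-6 completed (6 total).
Final fork_pos = 26, so 6 fragment(s) are complete. Build each: template segment -> complement -> reverse.
Fragment 1: template[0:4] = GAAT -> complement CTTA -> reversed ATTC
Fragment 2: template[4:8] = CTAG -> complement GATC -> reversed CTAG
Fragment 3: template[8:12] = GGCC -> complement CCGG -> reversed GGCC
Fragment 4: template[12:16] = ACAT -> complement TGTA -> reversed ATGT
Fragment 5: template[16:20] = ATAC -> complement TATG -> reversed GTAT
Fragment 6: template[20:24] = TCAG -> complement AGTC -> reversed CTGA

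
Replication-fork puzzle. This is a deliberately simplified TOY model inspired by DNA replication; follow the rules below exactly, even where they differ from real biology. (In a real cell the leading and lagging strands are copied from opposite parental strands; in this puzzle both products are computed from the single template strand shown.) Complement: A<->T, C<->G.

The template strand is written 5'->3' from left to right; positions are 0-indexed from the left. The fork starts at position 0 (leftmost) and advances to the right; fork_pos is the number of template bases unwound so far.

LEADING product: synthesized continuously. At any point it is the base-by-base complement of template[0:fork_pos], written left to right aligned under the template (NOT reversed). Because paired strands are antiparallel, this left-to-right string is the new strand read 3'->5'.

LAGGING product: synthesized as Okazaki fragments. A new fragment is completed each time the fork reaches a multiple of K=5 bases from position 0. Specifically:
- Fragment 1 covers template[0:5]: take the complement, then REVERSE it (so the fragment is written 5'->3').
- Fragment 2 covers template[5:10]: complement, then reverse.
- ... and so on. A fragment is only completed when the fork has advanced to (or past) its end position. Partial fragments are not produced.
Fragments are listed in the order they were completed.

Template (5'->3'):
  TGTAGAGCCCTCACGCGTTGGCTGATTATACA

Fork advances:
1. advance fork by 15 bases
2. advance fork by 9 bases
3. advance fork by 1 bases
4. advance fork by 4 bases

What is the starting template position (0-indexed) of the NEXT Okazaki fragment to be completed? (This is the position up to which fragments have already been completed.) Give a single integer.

Step 1: advance 15 -> fork_pos = 0 + 15 = 15. Reached multiple(s) of 5: 5, 10, 15 -> fragments 1-3 completed (3 total).
Step 2: advance 9 -> fork_pos = 15 + 9 = 24. Reached multiple(s) of 5: 20 -> fragment 4 completed (4 total).
Step 3: advance 1 -> fork_pos = 24 + 1 = 25. Reached multiple(s) of 5: 25 -> fragment 5 completed (5 total).
Step 4: advance 4 -> fork_pos = 25 + 4 = 29. Next multiple of 5 is 30 (not reached); still 5 fragment(s).
5 fragment(s) completed, covering template[0:25] (5 x 5 = 25). The next fragment, fragment 6, covers template[25:30], so it starts at position 25.

Answer: 25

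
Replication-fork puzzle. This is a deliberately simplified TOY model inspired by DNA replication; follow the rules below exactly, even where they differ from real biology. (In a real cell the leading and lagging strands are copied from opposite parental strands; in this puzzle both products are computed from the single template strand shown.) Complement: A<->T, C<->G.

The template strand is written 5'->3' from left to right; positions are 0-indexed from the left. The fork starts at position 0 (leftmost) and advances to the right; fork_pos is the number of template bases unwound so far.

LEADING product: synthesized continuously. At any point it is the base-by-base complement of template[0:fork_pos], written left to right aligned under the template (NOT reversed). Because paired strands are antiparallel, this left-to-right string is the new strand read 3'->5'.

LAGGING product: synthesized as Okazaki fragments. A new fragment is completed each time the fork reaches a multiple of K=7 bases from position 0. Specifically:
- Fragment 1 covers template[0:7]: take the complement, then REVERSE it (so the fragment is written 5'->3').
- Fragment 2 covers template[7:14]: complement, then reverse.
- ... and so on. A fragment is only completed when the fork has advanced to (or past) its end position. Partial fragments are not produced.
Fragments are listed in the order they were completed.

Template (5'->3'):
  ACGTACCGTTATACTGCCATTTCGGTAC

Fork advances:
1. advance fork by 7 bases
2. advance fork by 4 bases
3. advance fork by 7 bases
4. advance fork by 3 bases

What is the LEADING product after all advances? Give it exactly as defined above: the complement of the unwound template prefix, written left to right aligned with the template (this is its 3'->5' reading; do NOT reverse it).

Answer: TGCATGGCAATATGACGGTAA

Derivation:
Step 1: advance 7 -> fork_pos = 0 + 7 = 7.
Step 2: advance 4 -> fork_pos = 7 + 4 = 11.
Step 3: advance 7 -> fork_pos = 11 + 7 = 18.
Step 4: advance 3 -> fork_pos = 18 + 3 = 21.
Unwound prefix: template[0:21] = ACGTACCGTTATACTGCCATT
Complement it base by base (A<->T, C<->G), keeping left-to-right order:
  [0:5] ACGTA -> TGCAT
  [5:10] CCGTT -> GGCAA
  [10:15] ATACT -> TATGA
  [15:20] GCCAT -> CGGTA
  [20:21] T -> A
Concatenate: TGCATGGCAATATGACGGTAA (length 21; written aligned with the template, i.e. 3'->5').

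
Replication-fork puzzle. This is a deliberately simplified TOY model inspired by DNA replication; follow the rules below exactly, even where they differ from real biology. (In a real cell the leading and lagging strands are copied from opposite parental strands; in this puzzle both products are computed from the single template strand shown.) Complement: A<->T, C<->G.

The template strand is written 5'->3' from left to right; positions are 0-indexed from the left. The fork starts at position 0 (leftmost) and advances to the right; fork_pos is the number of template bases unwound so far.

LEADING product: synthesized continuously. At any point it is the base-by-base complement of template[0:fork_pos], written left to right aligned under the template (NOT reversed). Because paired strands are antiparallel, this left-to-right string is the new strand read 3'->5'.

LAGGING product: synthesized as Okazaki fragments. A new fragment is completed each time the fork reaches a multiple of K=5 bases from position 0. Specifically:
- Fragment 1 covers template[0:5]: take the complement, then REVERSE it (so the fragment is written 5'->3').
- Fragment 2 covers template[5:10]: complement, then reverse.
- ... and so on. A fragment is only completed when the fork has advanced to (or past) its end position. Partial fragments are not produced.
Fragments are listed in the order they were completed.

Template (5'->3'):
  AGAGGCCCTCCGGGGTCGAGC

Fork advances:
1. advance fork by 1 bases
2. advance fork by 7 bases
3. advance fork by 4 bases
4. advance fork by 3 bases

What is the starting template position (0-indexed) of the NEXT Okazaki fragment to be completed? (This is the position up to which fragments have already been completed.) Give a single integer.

Step 1: advance 1 -> fork_pos = 0 + 1 = 1. Next multiple of 5 is 5 (not reached); still 0 fragment(s).
Step 2: advance 7 -> fork_pos = 1 + 7 = 8. Reached multiple(s) of 5: 5 -> fragment 1 completed (1 total).
Step 3: advance 4 -> fork_pos = 8 + 4 = 12. Reached multiple(s) of 5: 10 -> fragment 2 completed (2 total).
Step 4: advance 3 -> fork_pos = 12 + 3 = 15. Reached multiple(s) of 5: 15 -> fragment 3 completed (3 total).
3 fragment(s) completed, covering template[0:15] (3 x 5 = 15). The next fragment, fragment 4, covers template[15:20], so it starts at position 15.

Answer: 15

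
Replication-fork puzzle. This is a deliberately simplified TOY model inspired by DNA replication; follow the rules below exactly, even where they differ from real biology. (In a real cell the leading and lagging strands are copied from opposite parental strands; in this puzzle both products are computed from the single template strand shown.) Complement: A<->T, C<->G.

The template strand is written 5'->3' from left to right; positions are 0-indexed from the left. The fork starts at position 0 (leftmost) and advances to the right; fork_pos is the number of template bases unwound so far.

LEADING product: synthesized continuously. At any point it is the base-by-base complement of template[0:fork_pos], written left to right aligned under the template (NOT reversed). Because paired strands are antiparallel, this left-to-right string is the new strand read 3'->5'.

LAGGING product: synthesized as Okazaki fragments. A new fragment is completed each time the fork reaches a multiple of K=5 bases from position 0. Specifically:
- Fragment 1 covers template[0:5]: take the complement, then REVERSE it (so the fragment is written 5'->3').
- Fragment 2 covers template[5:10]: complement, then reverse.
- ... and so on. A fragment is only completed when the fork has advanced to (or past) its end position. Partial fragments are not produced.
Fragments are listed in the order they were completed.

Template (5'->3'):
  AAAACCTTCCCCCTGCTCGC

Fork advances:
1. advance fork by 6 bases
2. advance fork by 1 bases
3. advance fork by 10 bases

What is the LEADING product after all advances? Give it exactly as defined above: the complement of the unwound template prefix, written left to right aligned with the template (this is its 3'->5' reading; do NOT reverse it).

Step 1: advance 6 -> fork_pos = 0 + 6 = 6.
Step 2: advance 1 -> fork_pos = 6 + 1 = 7.
Step 3: advance 10 -> fork_pos = 7 + 10 = 17.
Unwound prefix: template[0:17] = AAAACCTTCCCCCTGCT
Complement it base by base (A<->T, C<->G), keeping left-to-right order:
  [0:5] AAAAC -> TTTTG
  [5:10] CTTCC -> GAAGG
  [10:15] CCCTG -> GGGAC
  [15:17] CT -> GA
Concatenate: TTTTGGAAGGGGGACGA (length 17; written aligned with the template, i.e. 3'->5').

Answer: TTTTGGAAGGGGGACGA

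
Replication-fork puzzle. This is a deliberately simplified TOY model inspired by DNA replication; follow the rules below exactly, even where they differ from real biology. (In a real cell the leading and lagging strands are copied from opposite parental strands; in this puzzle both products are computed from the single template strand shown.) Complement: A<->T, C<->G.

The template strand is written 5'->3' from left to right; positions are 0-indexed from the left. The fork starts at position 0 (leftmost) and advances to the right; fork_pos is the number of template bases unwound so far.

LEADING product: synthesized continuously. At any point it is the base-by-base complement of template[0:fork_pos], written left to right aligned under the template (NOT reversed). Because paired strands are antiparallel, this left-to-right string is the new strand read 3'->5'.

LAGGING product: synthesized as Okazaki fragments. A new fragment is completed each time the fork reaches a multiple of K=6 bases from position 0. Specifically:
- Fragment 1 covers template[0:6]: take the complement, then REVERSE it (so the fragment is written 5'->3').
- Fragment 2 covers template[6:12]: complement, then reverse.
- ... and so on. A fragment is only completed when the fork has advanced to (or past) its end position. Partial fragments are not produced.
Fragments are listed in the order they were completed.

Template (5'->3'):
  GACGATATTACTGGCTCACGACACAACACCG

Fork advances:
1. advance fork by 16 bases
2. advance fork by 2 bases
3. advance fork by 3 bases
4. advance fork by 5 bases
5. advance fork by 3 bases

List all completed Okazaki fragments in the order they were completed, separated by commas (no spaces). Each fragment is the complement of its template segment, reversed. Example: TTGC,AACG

Step 1: advance 16 -> fork_pos = 0 + 16 = 16. Reached multiple(s) of 6: 6, 12 -> fragments 1-2 completed (2 total).
Step 2: advance 2 -> fork_pos = 16 + 2 = 18. Reached multiple(s) of 6: 18 -> fragment 3 completed (3 total).
Step 3: advance 3 -> fork_pos = 18 + 3 = 21. Next multiple of 6 is 24 (not reached); still 3 fragment(s).
Step 4: advance 5 -> fork_pos = 21 + 5 = 26. Reached multiple(s) of 6: 24 -> fragment 4 completed (4 total).
Step 5: advance 3 -> fork_pos = 26 + 3 = 29. Next multiple of 6 is 30 (not reached); still 4 fragment(s).
Final fork_pos = 29, so 4 fragment(s) are complete. Build each: template segment -> complement -> reverse.
Fragment 1: template[0:6] = GACGAT -> complement CTGCTA -> reversed ATCGTC
Fragment 2: template[6:12] = ATTACT -> complement TAATGA -> reversed AGTAAT
Fragment 3: template[12:18] = GGCTCA -> complement CCGAGT -> reversed TGAGCC
Fragment 4: template[18:24] = CGACAC -> complement GCTGTG -> reversed GTGTCG

Answer: ATCGTC,AGTAAT,TGAGCC,GTGTCG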